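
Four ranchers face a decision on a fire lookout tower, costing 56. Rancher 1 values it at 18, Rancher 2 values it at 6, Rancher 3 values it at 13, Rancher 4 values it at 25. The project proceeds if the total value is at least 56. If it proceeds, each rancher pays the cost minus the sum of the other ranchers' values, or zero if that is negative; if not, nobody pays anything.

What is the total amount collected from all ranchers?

Total value 62 ≥ cost 56, so it is built.
Rancher 1: others sum to 44; max(0, 56 - 44) = 12.
Rancher 2: others sum to 56; max(0, 56 - 56) = 0.
Rancher 3: others sum to 49; max(0, 56 - 49) = 7.
Rancher 4: others sum to 37; max(0, 56 - 37) = 19.
Total collected = 12 + 0 + 7 + 19 = 38.

38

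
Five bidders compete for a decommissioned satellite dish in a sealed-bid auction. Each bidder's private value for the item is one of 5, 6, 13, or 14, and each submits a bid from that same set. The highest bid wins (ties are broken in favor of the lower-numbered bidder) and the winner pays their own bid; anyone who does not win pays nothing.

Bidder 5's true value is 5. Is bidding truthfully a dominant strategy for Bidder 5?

Check each profile of the others' bids and compare truth against every alternative bid.
Others bid (5, 5, 5, 5): truth gives 0, best alternative gives -1.
Others bid (5, 5, 5, 6): truth gives 0, best alternative gives 0.
Others bid (5, 5, 5, 13): truth gives 0, best alternative gives 0.
Others bid (5, 5, 5, 14): truth gives 0, best alternative gives 0.
Others bid (5, 5, 6, 5): truth gives 0, best alternative gives 0.
Others bid (5, 5, 6, 6): truth gives 0, best alternative gives 0.
(Remaining 250 profiles checked similarly; truth is weakly best in each.)
In every case the truthful bid is at least as good as any alternative, so it is a dominant strategy.

Yes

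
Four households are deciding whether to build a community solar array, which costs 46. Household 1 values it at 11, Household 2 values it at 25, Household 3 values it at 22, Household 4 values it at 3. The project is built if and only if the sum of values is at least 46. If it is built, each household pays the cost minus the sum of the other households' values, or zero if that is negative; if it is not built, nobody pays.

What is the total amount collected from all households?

17

Total value 61 ≥ cost 46, so it is built.
Household 1: others sum to 50; max(0, 46 - 50) = 0.
Household 2: others sum to 36; max(0, 46 - 36) = 10.
Household 3: others sum to 39; max(0, 46 - 39) = 7.
Household 4: others sum to 58; max(0, 46 - 58) = 0.
Total collected = 0 + 10 + 7 + 0 = 17.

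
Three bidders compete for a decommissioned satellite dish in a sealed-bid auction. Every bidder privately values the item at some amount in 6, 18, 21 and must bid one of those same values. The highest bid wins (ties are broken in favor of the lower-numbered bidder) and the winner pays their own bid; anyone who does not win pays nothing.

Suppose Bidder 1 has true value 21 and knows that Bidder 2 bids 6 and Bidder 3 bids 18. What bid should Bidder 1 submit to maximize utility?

18

Bid 6: loses, pays 0, utility 0.
Bid 18: wins, pays 18, utility 21 - 18 = 3.
Bid 21: wins, pays 21, utility 21 - 21 = 0.
The best choice is 18 with utility 3.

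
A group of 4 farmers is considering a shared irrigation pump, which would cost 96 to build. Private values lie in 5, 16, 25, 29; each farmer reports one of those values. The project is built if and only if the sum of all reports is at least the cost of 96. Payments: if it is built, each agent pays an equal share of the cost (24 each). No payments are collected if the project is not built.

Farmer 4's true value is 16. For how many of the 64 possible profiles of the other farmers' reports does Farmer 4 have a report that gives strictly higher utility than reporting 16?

4

Others report (25, 29, 29): truth gives -8; report 5 gives 0 > -8. Violating.
Others report (29, 25, 29): truth gives -8; report 5 gives 0 > -8. Violating.
Others report (29, 29, 25): truth gives -8; report 5 gives 0 > -8. Violating.
Others report (29, 29, 29): truth gives -8; report 5 gives 0 > -8. Violating.
Others report (5, 5, 5): truth gives 0; no alternative beats it.
Others report (5, 5, 16): truth gives 0; no alternative beats it.
(Checking all 64 profiles: 4 have a profitable deviation, 60 do not.)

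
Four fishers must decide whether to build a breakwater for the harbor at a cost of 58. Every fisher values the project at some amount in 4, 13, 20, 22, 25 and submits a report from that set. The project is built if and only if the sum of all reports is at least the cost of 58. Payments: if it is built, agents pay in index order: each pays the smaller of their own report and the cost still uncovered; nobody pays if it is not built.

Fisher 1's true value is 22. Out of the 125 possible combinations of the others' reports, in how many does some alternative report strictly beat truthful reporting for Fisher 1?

103

Others report (4, 13, 22): truth gives 0; report 20 gives 2 > 0. Violating.
Others report (4, 13, 25): truth gives 0; report 20 gives 2 > 0. Violating.
Others report (4, 20, 20): truth gives 0; report 20 gives 2 > 0. Violating.
Others report (4, 20, 22): truth gives 0; report 13 gives 9 > 0. Violating.
Others report (4, 4, 4): truth gives 0; no alternative beats it.
Others report (4, 4, 13): truth gives 0; no alternative beats it.
(Checking all 125 profiles: 103 have a profitable deviation, 22 do not.)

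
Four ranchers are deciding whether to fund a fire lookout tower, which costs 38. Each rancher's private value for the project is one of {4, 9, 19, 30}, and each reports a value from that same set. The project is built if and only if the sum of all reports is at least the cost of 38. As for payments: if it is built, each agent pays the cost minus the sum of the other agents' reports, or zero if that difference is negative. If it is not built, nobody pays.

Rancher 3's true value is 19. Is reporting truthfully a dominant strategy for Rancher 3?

Check each profile of the others' reports and compare truth against every alternative report.
Others report (4, 4, 30): truth gives 19, best alternative gives 19.
Others report (4, 9, 30): truth gives 19, best alternative gives 19.
Others report (4, 19, 19): truth gives 19, best alternative gives 19.
Others report (4, 19, 30): truth gives 19, best alternative gives 19.
Others report (4, 30, 4): truth gives 19, best alternative gives 19.
Others report (4, 30, 9): truth gives 19, best alternative gives 19.
(Remaining 58 profiles checked similarly; truth is weakly best in each.)
In every case the truthful report is at least as good as any alternative, so it is a dominant strategy.

Yes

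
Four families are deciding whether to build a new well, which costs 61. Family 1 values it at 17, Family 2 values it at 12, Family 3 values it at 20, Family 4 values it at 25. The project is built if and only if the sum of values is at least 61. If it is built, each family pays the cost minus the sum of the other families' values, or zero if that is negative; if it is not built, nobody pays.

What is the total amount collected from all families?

23

Total value 74 ≥ cost 61, so it is built.
Family 1: others sum to 57; max(0, 61 - 57) = 4.
Family 2: others sum to 62; max(0, 61 - 62) = 0.
Family 3: others sum to 54; max(0, 61 - 54) = 7.
Family 4: others sum to 49; max(0, 61 - 49) = 12.
Total collected = 4 + 0 + 7 + 12 = 23.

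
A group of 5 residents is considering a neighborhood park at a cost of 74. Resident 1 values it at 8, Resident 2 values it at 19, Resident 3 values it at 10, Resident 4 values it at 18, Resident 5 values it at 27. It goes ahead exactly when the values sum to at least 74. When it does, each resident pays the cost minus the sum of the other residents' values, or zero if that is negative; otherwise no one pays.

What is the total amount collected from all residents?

Total value 82 ≥ cost 74, so it is built.
Resident 1: others sum to 74; max(0, 74 - 74) = 0.
Resident 2: others sum to 63; max(0, 74 - 63) = 11.
Resident 3: others sum to 72; max(0, 74 - 72) = 2.
Resident 4: others sum to 64; max(0, 74 - 64) = 10.
Resident 5: others sum to 55; max(0, 74 - 55) = 19.
Total collected = 0 + 11 + 2 + 10 + 19 = 42.

42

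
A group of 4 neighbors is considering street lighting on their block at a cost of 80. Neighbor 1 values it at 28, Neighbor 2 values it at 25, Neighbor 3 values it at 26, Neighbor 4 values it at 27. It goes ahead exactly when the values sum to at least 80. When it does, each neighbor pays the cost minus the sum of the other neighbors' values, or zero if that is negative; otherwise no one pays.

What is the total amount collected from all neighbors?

Total value 106 ≥ cost 80, so it is built.
Neighbor 1: others sum to 78; max(0, 80 - 78) = 2.
Neighbor 2: others sum to 81; max(0, 80 - 81) = 0.
Neighbor 3: others sum to 80; max(0, 80 - 80) = 0.
Neighbor 4: others sum to 79; max(0, 80 - 79) = 1.
Total collected = 2 + 0 + 0 + 1 = 3.

3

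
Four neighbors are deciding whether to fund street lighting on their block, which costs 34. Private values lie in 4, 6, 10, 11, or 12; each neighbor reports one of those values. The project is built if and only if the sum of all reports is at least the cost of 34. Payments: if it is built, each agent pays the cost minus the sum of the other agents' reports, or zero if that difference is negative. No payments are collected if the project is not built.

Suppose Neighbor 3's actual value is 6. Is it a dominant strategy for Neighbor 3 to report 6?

Check each profile of the others' reports and compare truth against every alternative report.
Others report (10, 12, 12): truth gives 6, best alternative gives 6.
Others report (11, 11, 12): truth gives 6, best alternative gives 6.
Others report (11, 12, 11): truth gives 6, best alternative gives 6.
Others report (11, 12, 12): truth gives 6, best alternative gives 6.
Others report (12, 10, 12): truth gives 6, best alternative gives 6.
Others report (12, 11, 11): truth gives 6, best alternative gives 6.
(Remaining 119 profiles checked similarly; truth is weakly best in each.)
In every case the truthful report is at least as good as any alternative, so it is a dominant strategy.

Yes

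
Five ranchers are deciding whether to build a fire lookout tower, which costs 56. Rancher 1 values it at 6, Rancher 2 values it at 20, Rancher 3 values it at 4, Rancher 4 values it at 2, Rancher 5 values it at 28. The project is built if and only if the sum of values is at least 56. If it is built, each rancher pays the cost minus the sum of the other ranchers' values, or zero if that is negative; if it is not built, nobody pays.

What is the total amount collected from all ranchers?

42

Total value 60 ≥ cost 56, so it is built.
Rancher 1: others sum to 54; max(0, 56 - 54) = 2.
Rancher 2: others sum to 40; max(0, 56 - 40) = 16.
Rancher 3: others sum to 56; max(0, 56 - 56) = 0.
Rancher 4: others sum to 58; max(0, 56 - 58) = 0.
Rancher 5: others sum to 32; max(0, 56 - 32) = 24.
Total collected = 2 + 16 + 0 + 0 + 24 = 42.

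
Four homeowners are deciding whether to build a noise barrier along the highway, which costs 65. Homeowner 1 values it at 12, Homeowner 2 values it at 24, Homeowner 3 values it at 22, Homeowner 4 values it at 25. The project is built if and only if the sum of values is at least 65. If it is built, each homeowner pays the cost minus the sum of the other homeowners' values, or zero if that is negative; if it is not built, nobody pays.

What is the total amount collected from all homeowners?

Total value 83 ≥ cost 65, so it is built.
Homeowner 1: others sum to 71; max(0, 65 - 71) = 0.
Homeowner 2: others sum to 59; max(0, 65 - 59) = 6.
Homeowner 3: others sum to 61; max(0, 65 - 61) = 4.
Homeowner 4: others sum to 58; max(0, 65 - 58) = 7.
Total collected = 0 + 6 + 4 + 7 = 17.

17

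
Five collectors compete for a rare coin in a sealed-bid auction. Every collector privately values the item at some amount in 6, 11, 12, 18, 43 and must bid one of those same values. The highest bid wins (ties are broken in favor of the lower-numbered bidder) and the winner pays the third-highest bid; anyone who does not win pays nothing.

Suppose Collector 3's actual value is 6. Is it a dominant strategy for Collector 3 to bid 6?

Check each profile of the others' bids and compare truth against every alternative bid.
Others bid (6, 6, 11, 11): truth gives 0, best alternative gives -5.
Others bid (6, 6, 6, 6): truth gives 0, best alternative gives 0.
Others bid (6, 6, 6, 11): truth gives 0, best alternative gives 0.
Others bid (6, 6, 6, 12): truth gives 0, best alternative gives 0.
Others bid (6, 6, 6, 18): truth gives 0, best alternative gives 0.
Others bid (6, 6, 6, 43): truth gives 0, best alternative gives 0.
(Remaining 619 profiles checked similarly; truth is weakly best in each.)
In every case the truthful bid is at least as good as any alternative, so it is a dominant strategy.

Yes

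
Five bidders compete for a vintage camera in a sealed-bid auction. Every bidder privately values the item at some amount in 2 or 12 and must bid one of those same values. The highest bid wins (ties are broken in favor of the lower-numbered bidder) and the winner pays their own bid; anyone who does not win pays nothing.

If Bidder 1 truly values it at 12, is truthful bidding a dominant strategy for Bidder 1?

Consider the case where Bidder 2 bids 2, Bidder 3 bids 2, Bidder 4 bids 2 and Bidder 5 bids 2.
Truthful bid 12: wins, pays 12, utility 12 - 12 = 0.
Bid 2 instead: wins, pays 2, utility 12 - 2 = 10.
Since 10 > 0, bidding 2 is strictly better here, so truthful bidding is not dominant.

No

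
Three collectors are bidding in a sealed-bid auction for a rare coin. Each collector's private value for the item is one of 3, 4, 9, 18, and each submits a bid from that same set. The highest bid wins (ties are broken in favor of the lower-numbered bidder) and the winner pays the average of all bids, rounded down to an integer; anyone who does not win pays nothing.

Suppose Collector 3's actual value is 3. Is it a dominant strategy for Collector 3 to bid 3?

Yes

Check each profile of the others' bids and compare truth against every alternative bid.
Others bid (3, 3): truth gives 0, best alternative gives 0.
Others bid (3, 4): truth gives 0, best alternative gives 0.
Others bid (3, 9): truth gives 0, best alternative gives 0.
Others bid (3, 18): truth gives 0, best alternative gives 0.
Others bid (4, 3): truth gives 0, best alternative gives 0.
Others bid (4, 4): truth gives 0, best alternative gives 0.
(Remaining 10 profiles checked similarly; truth is weakly best in each.)
In every case the truthful bid is at least as good as any alternative, so it is a dominant strategy.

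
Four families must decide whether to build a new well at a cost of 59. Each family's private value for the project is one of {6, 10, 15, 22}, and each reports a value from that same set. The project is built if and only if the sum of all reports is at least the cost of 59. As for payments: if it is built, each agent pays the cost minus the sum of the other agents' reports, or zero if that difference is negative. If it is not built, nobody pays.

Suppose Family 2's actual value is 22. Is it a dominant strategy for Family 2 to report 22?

Check each profile of the others' reports and compare truth against every alternative report.
Others report (6, 15, 22): truth gives 6, best alternative gives 0.
Others report (6, 22, 15): truth gives 6, best alternative gives 0.
Others report (15, 6, 22): truth gives 6, best alternative gives 0.
Others report (15, 22, 6): truth gives 6, best alternative gives 0.
Others report (22, 6, 15): truth gives 6, best alternative gives 0.
Others report (22, 15, 6): truth gives 6, best alternative gives 0.
(Remaining 58 profiles checked similarly; truth is weakly best in each.)
In every case the truthful report is at least as good as any alternative, so it is a dominant strategy.

Yes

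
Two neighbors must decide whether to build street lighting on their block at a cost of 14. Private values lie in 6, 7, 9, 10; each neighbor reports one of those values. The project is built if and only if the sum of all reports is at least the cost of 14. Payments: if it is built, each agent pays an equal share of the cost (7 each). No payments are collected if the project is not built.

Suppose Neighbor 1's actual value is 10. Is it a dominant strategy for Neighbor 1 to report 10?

Check each profile of the others' reports and compare truth against every alternative report.
Others report (6): truth gives 3, best alternative gives 3.
Others report (7): truth gives 3, best alternative gives 3.
Others report (9): truth gives 3, best alternative gives 3.
Others report (10): truth gives 3, best alternative gives 3.
In every case the truthful report is at least as good as any alternative, so it is a dominant strategy.

Yes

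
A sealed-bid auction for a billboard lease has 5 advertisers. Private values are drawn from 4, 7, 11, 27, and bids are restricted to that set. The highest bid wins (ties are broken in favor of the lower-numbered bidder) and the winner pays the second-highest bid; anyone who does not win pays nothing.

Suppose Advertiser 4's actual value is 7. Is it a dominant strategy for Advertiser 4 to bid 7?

Yes

Check each profile of the others' bids and compare truth against every alternative bid.
Others bid (4, 4, 4, 4): truth gives 3, best alternative gives 3.
Others bid (4, 4, 4, 7): truth gives 0, best alternative gives 0.
Others bid (4, 4, 4, 11): truth gives 0, best alternative gives 0.
Others bid (4, 4, 4, 27): truth gives 0, best alternative gives 0.
Others bid (4, 4, 7, 4): truth gives 0, best alternative gives 0.
Others bid (4, 4, 7, 7): truth gives 0, best alternative gives 0.
(Remaining 250 profiles checked similarly; truth is weakly best in each.)
In every case the truthful bid is at least as good as any alternative, so it is a dominant strategy.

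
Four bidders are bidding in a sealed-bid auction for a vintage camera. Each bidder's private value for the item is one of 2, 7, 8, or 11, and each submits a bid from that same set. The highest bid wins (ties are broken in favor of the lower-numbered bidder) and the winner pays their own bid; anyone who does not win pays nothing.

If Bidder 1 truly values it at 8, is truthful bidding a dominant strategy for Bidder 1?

No

Consider the case where Bidder 2 bids 2, Bidder 3 bids 2 and Bidder 4 bids 2.
Truthful bid 8: wins, pays 8, utility 8 - 8 = 0.
Bid 2 instead: wins, pays 2, utility 8 - 2 = 6.
Since 6 > 0, bidding 2 is strictly better here, so truthful bidding is not dominant.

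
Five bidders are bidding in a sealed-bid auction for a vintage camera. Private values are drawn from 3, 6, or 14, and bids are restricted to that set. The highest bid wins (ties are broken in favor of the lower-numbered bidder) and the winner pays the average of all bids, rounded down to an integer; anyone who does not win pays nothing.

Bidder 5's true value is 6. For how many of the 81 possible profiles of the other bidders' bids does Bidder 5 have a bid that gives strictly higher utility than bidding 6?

Others bid (3, 3, 3, 6): truth gives 0; bid 14 gives 1 > 0. Violating.
Others bid (3, 3, 6, 3): truth gives 0; bid 14 gives 1 > 0. Violating.
Others bid (3, 6, 3, 3): truth gives 0; bid 14 gives 1 > 0. Violating.
Others bid (6, 3, 3, 3): truth gives 0; bid 14 gives 1 > 0. Violating.
Others bid (3, 3, 3, 3): truth gives 3; no alternative beats it.
Others bid (3, 3, 3, 14): truth gives 0; no alternative beats it.
(Checking all 81 profiles: 4 have a profitable deviation, 77 do not.)

4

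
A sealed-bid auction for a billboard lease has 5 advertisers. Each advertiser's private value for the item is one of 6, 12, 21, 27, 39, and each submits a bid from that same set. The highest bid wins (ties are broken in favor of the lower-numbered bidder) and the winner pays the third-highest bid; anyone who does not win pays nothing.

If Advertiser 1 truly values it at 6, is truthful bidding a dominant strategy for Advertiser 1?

Check each profile of the others' bids and compare truth against every alternative bid.
Others bid (6, 6, 12, 12): truth gives 0, best alternative gives -6.
Others bid (6, 12, 6, 12): truth gives 0, best alternative gives -6.
Others bid (6, 12, 12, 6): truth gives 0, best alternative gives -6.
Others bid (6, 12, 12, 12): truth gives 0, best alternative gives -6.
Others bid (12, 6, 6, 12): truth gives 0, best alternative gives -6.
Others bid (12, 6, 12, 6): truth gives 0, best alternative gives -6.
(Remaining 619 profiles checked similarly; truth is weakly best in each.)
In every case the truthful bid is at least as good as any alternative, so it is a dominant strategy.

Yes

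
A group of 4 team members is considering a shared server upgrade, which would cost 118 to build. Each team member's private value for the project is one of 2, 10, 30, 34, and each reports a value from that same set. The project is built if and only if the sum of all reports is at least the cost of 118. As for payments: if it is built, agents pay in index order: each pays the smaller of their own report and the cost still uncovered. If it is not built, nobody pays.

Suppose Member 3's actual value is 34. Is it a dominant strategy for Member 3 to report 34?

No

Consider the case where Member 1 reports 30, Member 2 reports 30 and Member 4 reports 30.
Truthful report 34: project built, pays 34, utility 34 - 34 = 0.
Report 30 instead: project built, pays 30, utility 34 - 30 = 4.
Since 4 > 0, reporting 30 is strictly better here, so truthful reporting is not dominant.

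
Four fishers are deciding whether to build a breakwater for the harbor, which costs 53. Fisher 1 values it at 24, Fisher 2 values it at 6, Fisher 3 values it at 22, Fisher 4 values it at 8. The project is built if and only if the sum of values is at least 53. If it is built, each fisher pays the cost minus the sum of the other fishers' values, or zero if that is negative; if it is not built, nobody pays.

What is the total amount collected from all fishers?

Total value 60 ≥ cost 53, so it is built.
Fisher 1: others sum to 36; max(0, 53 - 36) = 17.
Fisher 2: others sum to 54; max(0, 53 - 54) = 0.
Fisher 3: others sum to 38; max(0, 53 - 38) = 15.
Fisher 4: others sum to 52; max(0, 53 - 52) = 1.
Total collected = 17 + 0 + 15 + 1 = 33.

33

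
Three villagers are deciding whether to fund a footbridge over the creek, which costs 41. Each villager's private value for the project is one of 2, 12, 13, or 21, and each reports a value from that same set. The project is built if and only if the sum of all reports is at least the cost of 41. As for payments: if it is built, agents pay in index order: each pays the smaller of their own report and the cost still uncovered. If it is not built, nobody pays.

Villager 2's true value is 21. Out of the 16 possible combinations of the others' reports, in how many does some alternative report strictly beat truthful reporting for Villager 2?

5

Others report (12, 21): truth gives 0; report 12 gives 9 > 0. Violating.
Others report (13, 21): truth gives 0; report 12 gives 9 > 0. Violating.
Others report (21, 12): truth gives 1; report 12 gives 9 > 1. Violating.
Others report (21, 13): truth gives 1; report 12 gives 9 > 1. Violating.
Others report (2, 2): truth gives 0; no alternative beats it.
Others report (2, 12): truth gives 0; no alternative beats it.
(Checking all 16 profiles: 5 have a profitable deviation, 11 do not.)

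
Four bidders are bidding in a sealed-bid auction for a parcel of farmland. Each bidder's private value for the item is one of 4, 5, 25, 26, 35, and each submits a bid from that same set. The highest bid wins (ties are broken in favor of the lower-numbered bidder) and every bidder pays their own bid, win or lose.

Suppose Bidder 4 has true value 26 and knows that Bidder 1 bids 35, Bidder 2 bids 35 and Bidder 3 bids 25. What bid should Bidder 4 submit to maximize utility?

4

Bid 4: loses but pays 4, utility -4.
Bid 5: loses but pays 5, utility -5.
Bid 25: loses but pays 25, utility -25.
Bid 26: loses but pays 26, utility -26.
Bid 35: loses but pays 35, utility -35.
The best choice is 4 with utility -4.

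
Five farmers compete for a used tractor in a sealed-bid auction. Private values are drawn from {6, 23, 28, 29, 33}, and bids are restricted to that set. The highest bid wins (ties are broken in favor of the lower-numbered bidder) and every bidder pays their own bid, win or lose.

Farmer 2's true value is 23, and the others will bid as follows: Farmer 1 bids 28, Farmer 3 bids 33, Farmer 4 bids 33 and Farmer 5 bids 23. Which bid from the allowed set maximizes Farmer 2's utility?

Bid 6: loses but pays 6, utility -6.
Bid 23: loses but pays 23, utility -23.
Bid 28: loses but pays 28, utility -28.
Bid 29: loses but pays 29, utility -29.
Bid 33: wins, pays 33, utility 23 - 33 = -10.
The best choice is 6 with utility -6.

6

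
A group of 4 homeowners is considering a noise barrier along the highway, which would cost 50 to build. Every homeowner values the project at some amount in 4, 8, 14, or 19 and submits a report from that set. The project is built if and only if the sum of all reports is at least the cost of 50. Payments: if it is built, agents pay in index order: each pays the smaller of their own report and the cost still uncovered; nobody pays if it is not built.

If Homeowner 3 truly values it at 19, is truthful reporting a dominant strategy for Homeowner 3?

No

Consider the case where Homeowner 1 reports 4, Homeowner 2 reports 14 and Homeowner 4 reports 19.
Truthful report 19: project built, pays 19, utility 19 - 19 = 0.
Report 14 instead: project built, pays 14, utility 19 - 14 = 5.
Since 5 > 0, reporting 14 is strictly better here, so truthful reporting is not dominant.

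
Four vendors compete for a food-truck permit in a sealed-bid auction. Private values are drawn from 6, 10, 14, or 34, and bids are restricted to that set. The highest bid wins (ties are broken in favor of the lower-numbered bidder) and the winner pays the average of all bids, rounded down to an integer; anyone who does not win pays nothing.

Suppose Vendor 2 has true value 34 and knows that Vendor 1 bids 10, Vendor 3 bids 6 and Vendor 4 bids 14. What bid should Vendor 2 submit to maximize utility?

14

Bid 6: loses, pays 0, utility 0.
Bid 10: loses, pays 0, utility 0.
Bid 14: wins, pays 11, utility 34 - 11 = 23.
Bid 34: wins, pays 16, utility 34 - 16 = 18.
The best choice is 14 with utility 23.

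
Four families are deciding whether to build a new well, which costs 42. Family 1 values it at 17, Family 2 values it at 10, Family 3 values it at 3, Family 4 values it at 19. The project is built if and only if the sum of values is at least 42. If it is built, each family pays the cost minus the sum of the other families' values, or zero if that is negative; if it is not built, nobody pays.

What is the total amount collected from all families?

Total value 49 ≥ cost 42, so it is built.
Family 1: others sum to 32; max(0, 42 - 32) = 10.
Family 2: others sum to 39; max(0, 42 - 39) = 3.
Family 3: others sum to 46; max(0, 42 - 46) = 0.
Family 4: others sum to 30; max(0, 42 - 30) = 12.
Total collected = 10 + 3 + 0 + 12 = 25.

25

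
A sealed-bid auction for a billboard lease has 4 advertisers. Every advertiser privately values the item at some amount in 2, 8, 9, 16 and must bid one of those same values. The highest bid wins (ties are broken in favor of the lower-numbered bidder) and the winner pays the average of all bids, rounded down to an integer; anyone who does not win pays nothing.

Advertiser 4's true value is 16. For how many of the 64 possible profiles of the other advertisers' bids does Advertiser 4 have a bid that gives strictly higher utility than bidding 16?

8

Others bid (2, 2, 2): truth gives 11; bid 8 gives 13 > 11. Violating.
Others bid (2, 2, 8): truth gives 9; bid 9 gives 11 > 9. Violating.
Others bid (2, 8, 2): truth gives 9; bid 9 gives 11 > 9. Violating.
Others bid (2, 8, 8): truth gives 8; bid 9 gives 10 > 8. Violating.
Others bid (2, 2, 9): truth gives 9; no alternative beats it.
Others bid (2, 2, 16): truth gives 0; no alternative beats it.
(Checking all 64 profiles: 8 have a profitable deviation, 56 do not.)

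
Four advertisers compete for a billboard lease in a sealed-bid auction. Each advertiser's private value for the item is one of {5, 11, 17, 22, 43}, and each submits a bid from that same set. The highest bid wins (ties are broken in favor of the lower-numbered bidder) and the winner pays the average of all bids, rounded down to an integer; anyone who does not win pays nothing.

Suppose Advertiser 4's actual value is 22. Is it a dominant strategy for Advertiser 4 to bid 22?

No

Consider the case where Advertiser 1 bids 5, Advertiser 2 bids 5 and Advertiser 3 bids 5.
Truthful bid 22: wins, pays 9, utility 22 - 9 = 13.
Bid 11 instead: wins, pays 6, utility 22 - 6 = 16.
Since 16 > 13, bidding 11 is strictly better here, so truthful bidding is not dominant.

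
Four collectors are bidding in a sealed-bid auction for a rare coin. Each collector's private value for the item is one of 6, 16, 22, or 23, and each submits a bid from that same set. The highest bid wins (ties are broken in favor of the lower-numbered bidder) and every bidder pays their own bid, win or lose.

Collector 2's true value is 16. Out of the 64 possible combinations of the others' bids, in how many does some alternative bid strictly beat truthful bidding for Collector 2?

60

Others bid (6, 6, 22): truth gives -16; bid 6 gives -6 > -16. Violating.
Others bid (6, 6, 23): truth gives -16; bid 6 gives -6 > -16. Violating.
Others bid (6, 16, 22): truth gives -16; bid 6 gives -6 > -16. Violating.
Others bid (6, 16, 23): truth gives -16; bid 6 gives -6 > -16. Violating.
Others bid (6, 6, 6): truth gives 0; no alternative beats it.
Others bid (6, 6, 16): truth gives 0; no alternative beats it.
(Checking all 64 profiles: 60 have a profitable deviation, 4 do not.)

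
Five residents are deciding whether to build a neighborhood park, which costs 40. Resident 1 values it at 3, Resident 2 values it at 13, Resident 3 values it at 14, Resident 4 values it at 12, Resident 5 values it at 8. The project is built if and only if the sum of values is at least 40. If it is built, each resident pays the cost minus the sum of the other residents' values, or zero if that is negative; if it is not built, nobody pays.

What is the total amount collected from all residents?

9

Total value 50 ≥ cost 40, so it is built.
Resident 1: others sum to 47; max(0, 40 - 47) = 0.
Resident 2: others sum to 37; max(0, 40 - 37) = 3.
Resident 3: others sum to 36; max(0, 40 - 36) = 4.
Resident 4: others sum to 38; max(0, 40 - 38) = 2.
Resident 5: others sum to 42; max(0, 40 - 42) = 0.
Total collected = 0 + 3 + 4 + 2 + 0 = 9.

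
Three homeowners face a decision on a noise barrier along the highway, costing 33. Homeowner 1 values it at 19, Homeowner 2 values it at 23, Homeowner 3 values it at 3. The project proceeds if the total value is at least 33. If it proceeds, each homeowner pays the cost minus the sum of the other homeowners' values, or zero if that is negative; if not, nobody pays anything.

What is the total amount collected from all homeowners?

Total value 45 ≥ cost 33, so it is built.
Homeowner 1: others sum to 26; max(0, 33 - 26) = 7.
Homeowner 2: others sum to 22; max(0, 33 - 22) = 11.
Homeowner 3: others sum to 42; max(0, 33 - 42) = 0.
Total collected = 7 + 11 + 0 = 18.

18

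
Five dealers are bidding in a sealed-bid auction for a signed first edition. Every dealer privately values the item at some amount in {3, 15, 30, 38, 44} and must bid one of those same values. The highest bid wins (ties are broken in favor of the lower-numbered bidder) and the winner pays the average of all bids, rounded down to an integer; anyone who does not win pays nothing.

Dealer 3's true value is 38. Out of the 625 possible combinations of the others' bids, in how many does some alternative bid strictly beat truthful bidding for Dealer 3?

Others bid (3, 3, 3, 3): truth gives 28; bid 15 gives 33 > 28. Violating.
Others bid (3, 3, 3, 15): truth gives 26; bid 15 gives 31 > 26. Violating.
Others bid (3, 3, 3, 30): truth gives 23; bid 30 gives 25 > 23. Violating.
Others bid (3, 3, 3, 44): truth gives 0; bid 44 gives 19 > 0. Violating.
Others bid (3, 3, 3, 38): truth gives 21; no alternative beats it.
Others bid (3, 3, 15, 38): truth gives 19; no alternative beats it.
(Checking all 625 profiles: 279 have a profitable deviation, 346 do not.)

279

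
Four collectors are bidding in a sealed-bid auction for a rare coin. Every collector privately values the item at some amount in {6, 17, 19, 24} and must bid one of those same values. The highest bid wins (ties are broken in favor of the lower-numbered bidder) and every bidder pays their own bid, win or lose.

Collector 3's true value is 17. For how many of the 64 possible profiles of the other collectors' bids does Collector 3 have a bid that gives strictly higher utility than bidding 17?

Others bid (6, 6, 19): truth gives -17; bid 19 gives -2 > -17. Violating.
Others bid (6, 6, 24): truth gives -17; bid 6 gives -6 > -17. Violating.
Others bid (6, 17, 6): truth gives -17; bid 19 gives -2 > -17. Violating.
Others bid (6, 17, 17): truth gives -17; bid 19 gives -2 > -17. Violating.
Others bid (6, 6, 6): truth gives 0; no alternative beats it.
Others bid (6, 6, 17): truth gives 0; no alternative beats it.
(Checking all 64 profiles: 62 have a profitable deviation, 2 do not.)

62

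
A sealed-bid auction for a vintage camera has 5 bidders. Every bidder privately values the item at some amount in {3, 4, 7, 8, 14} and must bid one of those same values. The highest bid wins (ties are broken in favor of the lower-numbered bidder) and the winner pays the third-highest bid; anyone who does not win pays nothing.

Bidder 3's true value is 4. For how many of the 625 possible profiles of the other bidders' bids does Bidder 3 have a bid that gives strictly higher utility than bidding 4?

Others bid (3, 3, 3, 7): truth gives 0; bid 7 gives 1 > 0. Violating.
Others bid (3, 3, 3, 8): truth gives 0; bid 8 gives 1 > 0. Violating.
Others bid (3, 3, 3, 14): truth gives 0; bid 14 gives 1 > 0. Violating.
Others bid (3, 3, 7, 3): truth gives 0; bid 7 gives 1 > 0. Violating.
Others bid (3, 3, 3, 3): truth gives 1; no alternative beats it.
Others bid (3, 3, 3, 4): truth gives 1; no alternative beats it.
(Checking all 625 profiles: 12 have a profitable deviation, 613 do not.)

12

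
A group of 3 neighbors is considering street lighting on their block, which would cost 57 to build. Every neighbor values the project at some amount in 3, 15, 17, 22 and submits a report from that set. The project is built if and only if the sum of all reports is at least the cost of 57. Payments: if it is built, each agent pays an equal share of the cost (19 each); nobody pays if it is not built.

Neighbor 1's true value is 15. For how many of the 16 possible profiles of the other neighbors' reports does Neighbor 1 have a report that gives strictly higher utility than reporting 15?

1

Others report (22, 22): truth gives -4; report 3 gives 0 > -4. Violating.
Others report (3, 3): truth gives 0; no alternative beats it.
Others report (3, 15): truth gives 0; no alternative beats it.
(Checking all 16 profiles: 1 has a profitable deviation, 15 do not.)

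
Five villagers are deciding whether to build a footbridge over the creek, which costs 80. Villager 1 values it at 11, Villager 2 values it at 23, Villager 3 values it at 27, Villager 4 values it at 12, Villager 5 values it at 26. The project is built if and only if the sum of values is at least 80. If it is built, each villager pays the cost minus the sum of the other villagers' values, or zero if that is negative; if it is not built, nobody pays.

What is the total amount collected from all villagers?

19

Total value 99 ≥ cost 80, so it is built.
Villager 1: others sum to 88; max(0, 80 - 88) = 0.
Villager 2: others sum to 76; max(0, 80 - 76) = 4.
Villager 3: others sum to 72; max(0, 80 - 72) = 8.
Villager 4: others sum to 87; max(0, 80 - 87) = 0.
Villager 5: others sum to 73; max(0, 80 - 73) = 7.
Total collected = 0 + 4 + 8 + 0 + 7 = 19.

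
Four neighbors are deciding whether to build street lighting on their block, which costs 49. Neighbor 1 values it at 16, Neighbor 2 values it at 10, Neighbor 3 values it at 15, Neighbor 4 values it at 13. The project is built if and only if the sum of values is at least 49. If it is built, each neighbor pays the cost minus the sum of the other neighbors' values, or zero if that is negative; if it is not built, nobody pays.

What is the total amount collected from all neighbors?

34

Total value 54 ≥ cost 49, so it is built.
Neighbor 1: others sum to 38; max(0, 49 - 38) = 11.
Neighbor 2: others sum to 44; max(0, 49 - 44) = 5.
Neighbor 3: others sum to 39; max(0, 49 - 39) = 10.
Neighbor 4: others sum to 41; max(0, 49 - 41) = 8.
Total collected = 11 + 5 + 10 + 8 = 34.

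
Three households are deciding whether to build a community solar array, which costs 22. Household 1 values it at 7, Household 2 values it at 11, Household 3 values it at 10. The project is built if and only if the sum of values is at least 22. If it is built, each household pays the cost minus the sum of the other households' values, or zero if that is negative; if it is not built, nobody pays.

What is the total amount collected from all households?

Total value 28 ≥ cost 22, so it is built.
Household 1: others sum to 21; max(0, 22 - 21) = 1.
Household 2: others sum to 17; max(0, 22 - 17) = 5.
Household 3: others sum to 18; max(0, 22 - 18) = 4.
Total collected = 1 + 5 + 4 = 10.

10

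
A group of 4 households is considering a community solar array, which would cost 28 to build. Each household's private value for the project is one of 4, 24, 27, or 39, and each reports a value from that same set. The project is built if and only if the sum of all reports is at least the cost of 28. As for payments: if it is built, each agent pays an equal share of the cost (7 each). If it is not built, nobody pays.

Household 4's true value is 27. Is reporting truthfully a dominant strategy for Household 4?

Yes

Check each profile of the others' reports and compare truth against every alternative report.
Others report (4, 4, 4): truth gives 20, best alternative gives 20.
Others report (4, 4, 24): truth gives 20, best alternative gives 20.
Others report (4, 4, 27): truth gives 20, best alternative gives 20.
Others report (4, 4, 39): truth gives 20, best alternative gives 20.
Others report (4, 24, 4): truth gives 20, best alternative gives 20.
Others report (4, 24, 24): truth gives 20, best alternative gives 20.
(Remaining 58 profiles checked similarly; truth is weakly best in each.)
In every case the truthful report is at least as good as any alternative, so it is a dominant strategy.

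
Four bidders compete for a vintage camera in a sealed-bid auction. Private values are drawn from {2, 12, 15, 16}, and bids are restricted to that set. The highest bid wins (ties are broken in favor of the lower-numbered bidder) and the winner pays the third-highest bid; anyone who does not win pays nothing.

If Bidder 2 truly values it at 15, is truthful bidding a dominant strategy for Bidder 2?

Consider the case where Bidder 1 bids 2, Bidder 3 bids 2 and Bidder 4 bids 16.
Truthful bid 15: loses, pays 0, utility 0.
Bid 16 instead: wins, pays 2, utility 15 - 2 = 13.
Since 13 > 0, bidding 16 is strictly better here, so truthful bidding is not dominant.

No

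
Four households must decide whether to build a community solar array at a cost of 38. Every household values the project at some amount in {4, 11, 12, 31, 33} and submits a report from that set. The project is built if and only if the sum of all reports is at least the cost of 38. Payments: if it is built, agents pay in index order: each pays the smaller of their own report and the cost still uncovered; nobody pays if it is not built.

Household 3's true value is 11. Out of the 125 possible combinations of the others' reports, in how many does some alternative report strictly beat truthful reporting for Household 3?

Others report (4, 4, 31): truth gives 0; report 4 gives 7 > 0. Violating.
Others report (4, 4, 33): truth gives 0; report 4 gives 7 > 0. Violating.
Others report (4, 11, 31): truth gives 0; report 4 gives 7 > 0. Violating.
Others report (4, 11, 33): truth gives 0; report 4 gives 7 > 0. Violating.
Others report (4, 4, 4): truth gives 0; no alternative beats it.
Others report (4, 4, 11): truth gives 0; no alternative beats it.
(Checking all 125 profiles: 25 have a profitable deviation, 100 do not.)

25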